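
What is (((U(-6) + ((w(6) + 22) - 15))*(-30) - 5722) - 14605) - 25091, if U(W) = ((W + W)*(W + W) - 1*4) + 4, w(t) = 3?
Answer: -50038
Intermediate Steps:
U(W) = 4*W**2 (U(W) = ((2*W)*(2*W) - 4) + 4 = (4*W**2 - 4) + 4 = (-4 + 4*W**2) + 4 = 4*W**2)
(((U(-6) + ((w(6) + 22) - 15))*(-30) - 5722) - 14605) - 25091 = (((4*(-6)**2 + ((3 + 22) - 15))*(-30) - 5722) - 14605) - 25091 = (((4*36 + (25 - 15))*(-30) - 5722) - 14605) - 25091 = (((144 + 10)*(-30) - 5722) - 14605) - 25091 = ((154*(-30) - 5722) - 14605) - 25091 = ((-4620 - 5722) - 14605) - 25091 = (-10342 - 14605) - 25091 = -24947 - 25091 = -50038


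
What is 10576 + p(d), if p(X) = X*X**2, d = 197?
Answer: 7655949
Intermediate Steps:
p(X) = X**3
10576 + p(d) = 10576 + 197**3 = 10576 + 7645373 = 7655949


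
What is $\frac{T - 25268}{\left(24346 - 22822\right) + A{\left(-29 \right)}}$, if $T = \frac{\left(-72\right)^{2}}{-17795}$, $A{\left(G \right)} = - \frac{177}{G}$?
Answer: $- \frac{13039828076}{789617535} \approx -16.514$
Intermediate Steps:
$T = - \frac{5184}{17795}$ ($T = 5184 \left(- \frac{1}{17795}\right) = - \frac{5184}{17795} \approx -0.29132$)
$\frac{T - 25268}{\left(24346 - 22822\right) + A{\left(-29 \right)}} = \frac{- \frac{5184}{17795} - 25268}{\left(24346 - 22822\right) - \frac{177}{-29}} = - \frac{449649244}{17795 \left(1524 - - \frac{177}{29}\right)} = - \frac{449649244}{17795 \left(1524 + \frac{177}{29}\right)} = - \frac{449649244}{17795 \cdot \frac{44373}{29}} = \left(- \frac{449649244}{17795}\right) \frac{29}{44373} = - \frac{13039828076}{789617535}$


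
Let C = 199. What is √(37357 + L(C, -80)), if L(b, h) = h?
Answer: √37277 ≈ 193.07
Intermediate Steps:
√(37357 + L(C, -80)) = √(37357 - 80) = √37277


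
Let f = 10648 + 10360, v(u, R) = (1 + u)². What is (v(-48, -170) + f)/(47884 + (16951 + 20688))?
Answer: 23217/85523 ≈ 0.27147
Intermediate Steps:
f = 21008
(v(-48, -170) + f)/(47884 + (16951 + 20688)) = ((1 - 48)² + 21008)/(47884 + (16951 + 20688)) = ((-47)² + 21008)/(47884 + 37639) = (2209 + 21008)/85523 = 23217*(1/85523) = 23217/85523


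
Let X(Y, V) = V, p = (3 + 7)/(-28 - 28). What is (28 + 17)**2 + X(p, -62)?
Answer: 1963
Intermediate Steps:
p = -5/28 (p = 10/(-56) = 10*(-1/56) = -5/28 ≈ -0.17857)
(28 + 17)**2 + X(p, -62) = (28 + 17)**2 - 62 = 45**2 - 62 = 2025 - 62 = 1963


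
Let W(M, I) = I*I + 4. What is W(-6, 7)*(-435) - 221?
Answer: -23276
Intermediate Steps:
W(M, I) = 4 + I² (W(M, I) = I² + 4 = 4 + I²)
W(-6, 7)*(-435) - 221 = (4 + 7²)*(-435) - 221 = (4 + 49)*(-435) - 221 = 53*(-435) - 221 = -23055 - 221 = -23276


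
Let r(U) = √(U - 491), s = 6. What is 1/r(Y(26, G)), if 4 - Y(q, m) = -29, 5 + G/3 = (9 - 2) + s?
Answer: -I*√458/458 ≈ -0.046727*I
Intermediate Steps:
G = 24 (G = -15 + 3*((9 - 2) + 6) = -15 + 3*(7 + 6) = -15 + 3*13 = -15 + 39 = 24)
Y(q, m) = 33 (Y(q, m) = 4 - 1*(-29) = 4 + 29 = 33)
r(U) = √(-491 + U)
1/r(Y(26, G)) = 1/(√(-491 + 33)) = 1/(√(-458)) = 1/(I*√458) = -I*√458/458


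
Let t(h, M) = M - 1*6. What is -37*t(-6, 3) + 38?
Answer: 149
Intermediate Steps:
t(h, M) = -6 + M (t(h, M) = M - 6 = -6 + M)
-37*t(-6, 3) + 38 = -37*(-6 + 3) + 38 = -37*(-3) + 38 = 111 + 38 = 149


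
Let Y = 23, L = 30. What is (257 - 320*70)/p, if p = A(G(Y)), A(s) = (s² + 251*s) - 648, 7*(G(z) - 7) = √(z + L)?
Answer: -12324594513/608659540 + 402537597*√53/608659540 ≈ -15.434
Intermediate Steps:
G(z) = 7 + √(30 + z)/7 (G(z) = 7 + √(z + 30)/7 = 7 + √(30 + z)/7)
A(s) = -648 + s² + 251*s
p = 1109 + (7 + √53/7)² + 251*√53/7 (p = -648 + (7 + √(30 + 23)/7)² + 251*(7 + √(30 + 23)/7) = -648 + (7 + √53/7)² + 251*(7 + √53/7) = -648 + (7 + √53/7)² + (1757 + 251*√53/7) = 1109 + (7 + √53/7)² + 251*√53/7 ≈ 1434.7)
(257 - 320*70)/p = (257 - 320*70)/(56795/49 + 265*√53/7) = (257 - 22400)/(56795/49 + 265*√53/7) = -22143/(56795/49 + 265*√53/7)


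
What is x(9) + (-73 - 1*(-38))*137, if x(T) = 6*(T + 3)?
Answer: -4723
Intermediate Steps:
x(T) = 18 + 6*T (x(T) = 6*(3 + T) = 18 + 6*T)
x(9) + (-73 - 1*(-38))*137 = (18 + 6*9) + (-73 - 1*(-38))*137 = (18 + 54) + (-73 + 38)*137 = 72 - 35*137 = 72 - 4795 = -4723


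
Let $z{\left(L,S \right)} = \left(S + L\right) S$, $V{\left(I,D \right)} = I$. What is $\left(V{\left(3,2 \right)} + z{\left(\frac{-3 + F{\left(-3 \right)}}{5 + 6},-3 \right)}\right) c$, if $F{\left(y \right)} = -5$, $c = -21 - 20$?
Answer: $- \frac{6396}{11} \approx -581.45$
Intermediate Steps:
$c = -41$
$z{\left(L,S \right)} = S \left(L + S\right)$ ($z{\left(L,S \right)} = \left(L + S\right) S = S \left(L + S\right)$)
$\left(V{\left(3,2 \right)} + z{\left(\frac{-3 + F{\left(-3 \right)}}{5 + 6},-3 \right)}\right) c = \left(3 - 3 \left(\frac{-3 - 5}{5 + 6} - 3\right)\right) \left(-41\right) = \left(3 - 3 \left(- \frac{8}{11} - 3\right)\right) \left(-41\right) = \left(3 - - \frac{123}{11}\right) \left(-41\right) = \left(3 + \frac{123}{11}\right) \left(-41\right) = \frac{156}{11} \left(-41\right) = - \frac{6396}{11}$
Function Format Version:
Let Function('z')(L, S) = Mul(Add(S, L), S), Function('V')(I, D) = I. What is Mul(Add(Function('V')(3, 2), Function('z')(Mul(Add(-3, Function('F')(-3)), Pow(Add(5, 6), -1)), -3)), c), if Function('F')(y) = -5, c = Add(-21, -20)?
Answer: Rational(-6396, 11) ≈ -581.45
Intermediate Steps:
c = -41
Function('z')(L, S) = Mul(S, Add(L, S)) (Function('z')(L, S) = Mul(Add(L, S), S) = Mul(S, Add(L, S)))
Mul(Add(Function('V')(3, 2), Function('z')(Mul(Add(-3, Function('F')(-3)), Pow(Add(5, 6), -1)), -3)), c) = Mul(Add(3, Mul(-3, Add(Mul(Add(-3, -5), Pow(Add(5, 6), -1)), -3))), -41) = Mul(Add(3, Mul(-3, Add(Mul(-8, Pow(11, -1)), -3))), -41) = Mul(Add(3, Mul(-3, Add(Mul(-8, Rational(1, 11)), -3))), -41) = Mul(Add(3, Mul(-3, Add(Rational(-8, 11), -3))), -41) = Mul(Add(3, Mul(-3, Rational(-41, 11))), -41) = Mul(Add(3, Rational(123, 11)), -41) = Mul(Rational(156, 11), -41) = Rational(-6396, 11)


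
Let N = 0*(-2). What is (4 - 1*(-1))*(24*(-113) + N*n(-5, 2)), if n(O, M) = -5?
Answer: -13560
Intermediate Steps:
N = 0
(4 - 1*(-1))*(24*(-113) + N*n(-5, 2)) = (4 - 1*(-1))*(24*(-113) + 0*(-5)) = (4 + 1)*(-2712 + 0) = 5*(-2712) = -13560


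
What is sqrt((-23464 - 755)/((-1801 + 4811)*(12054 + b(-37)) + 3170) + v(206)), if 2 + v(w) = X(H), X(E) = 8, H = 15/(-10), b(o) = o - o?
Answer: sqrt(7899037697614110)/36285710 ≈ 2.4494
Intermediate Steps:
b(o) = 0
H = -3/2 (H = 15*(-1/10) = -3/2 ≈ -1.5000)
v(w) = 6 (v(w) = -2 + 8 = 6)
sqrt((-23464 - 755)/((-1801 + 4811)*(12054 + b(-37)) + 3170) + v(206)) = sqrt((-23464 - 755)/((-1801 + 4811)*(12054 + 0) + 3170) + 6) = sqrt(-24219/(3010*12054 + 3170) + 6) = sqrt(-24219/(36282540 + 3170) + 6) = sqrt(-24219/36285710 + 6) = sqrt(217690041/36285710) = sqrt(7899037697614110)/36285710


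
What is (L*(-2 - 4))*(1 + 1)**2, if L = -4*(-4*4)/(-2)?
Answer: 768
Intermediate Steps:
L = -32 (L = -(-64)*(-1)/2 = -4*8 = -32)
(L*(-2 - 4))*(1 + 1)**2 = (-32*(-2 - 4))*(1 + 1)**2 = -32*(-6)*2**2 = 192*4 = 768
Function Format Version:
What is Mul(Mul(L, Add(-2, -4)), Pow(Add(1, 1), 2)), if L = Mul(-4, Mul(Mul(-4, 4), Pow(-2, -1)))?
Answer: 768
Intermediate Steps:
L = -32 (L = Mul(-4, Mul(-16, Rational(-1, 2))) = Mul(-4, 8) = -32)
Mul(Mul(L, Add(-2, -4)), Pow(Add(1, 1), 2)) = Mul(Mul(-32, Add(-2, -4)), Pow(Add(1, 1), 2)) = Mul(Mul(-32, -6), Pow(2, 2)) = Mul(192, 4) = 768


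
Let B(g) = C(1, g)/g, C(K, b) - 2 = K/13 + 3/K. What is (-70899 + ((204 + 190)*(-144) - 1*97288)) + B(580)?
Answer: -847959677/3770 ≈ -2.2492e+5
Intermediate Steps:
C(K, b) = 2 + 3/K + K/13 (C(K, b) = 2 + (K/13 + 3/K) = 2 + (3/K + K/13) = 2 + 3/K + K/13)
B(g) = 66/(13*g) (B(g) = (2 + 3/1 + (1/13)*1)/g = (2 + 3*1 + 1/13)/g = (2 + 3 + 1/13)/g = 66/(13*g))
(-70899 + ((204 + 190)*(-144) - 1*97288)) + B(580) = (-70899 + ((204 + 190)*(-144) - 1*97288)) + (66/13)/580 = (-70899 + (394*(-144) - 97288)) + (66/13)*(1/580) = (-70899 + (-56736 - 97288)) + 33/3770 = (-70899 - 154024) + 33/3770 = -224923 + 33/3770 = -847959677/3770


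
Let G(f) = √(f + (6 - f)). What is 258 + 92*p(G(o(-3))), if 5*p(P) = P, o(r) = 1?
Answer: 258 + 92*√6/5 ≈ 303.07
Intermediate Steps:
G(f) = √6
p(P) = P/5
258 + 92*p(G(o(-3))) = 258 + 92*(√6/5) = 258 + 92*√6/5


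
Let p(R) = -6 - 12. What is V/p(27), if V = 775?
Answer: -775/18 ≈ -43.056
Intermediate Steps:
p(R) = -18
V/p(27) = 775/(-18) = 775*(-1/18) = -775/18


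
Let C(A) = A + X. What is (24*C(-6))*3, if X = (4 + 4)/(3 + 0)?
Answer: -240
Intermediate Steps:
X = 8/3 ≈ 2.6667
C(A) = 8/3 + A (C(A) = A + 8/3 = 8/3 + A)
(24*C(-6))*3 = (24*(8/3 - 6))*3 = (24*(-10/3))*3 = -80*3 = -240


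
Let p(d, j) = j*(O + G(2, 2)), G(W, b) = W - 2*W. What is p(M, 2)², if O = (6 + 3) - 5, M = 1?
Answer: 16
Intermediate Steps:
G(W, b) = -W
O = 4 (O = 9 - 5 = 4)
p(d, j) = 2*j (p(d, j) = j*(4 - 1*2) = j*(4 - 2) = j*2 = 2*j)
p(M, 2)² = (2*2)² = 4² = 16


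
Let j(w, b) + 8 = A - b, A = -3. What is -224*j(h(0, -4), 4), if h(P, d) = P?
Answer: 3360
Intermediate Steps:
j(w, b) = -11 - b (j(w, b) = -8 + (-3 - b) = -11 - b)
-224*j(h(0, -4), 4) = -224*(-11 - 1*4) = -224*(-11 - 4) = -224*(-15) = 3360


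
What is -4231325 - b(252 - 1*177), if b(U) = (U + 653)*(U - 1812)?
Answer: -2966789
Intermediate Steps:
b(U) = (-1812 + U)*(653 + U) (b(U) = (653 + U)*(-1812 + U) = (-1812 + U)*(653 + U))
-4231325 - b(252 - 1*177) = -4231325 - (-1183236 + (252 - 1*177)² - 1159*(252 - 1*177)) = -4231325 - (-1183236 + (252 - 177)² - 1159*(252 - 177)) = -4231325 - (-1183236 + 75² - 1159*75) = -4231325 - (-1183236 + 5625 - 86925) = -4231325 - 1*(-1264536) = -4231325 + 1264536 = -2966789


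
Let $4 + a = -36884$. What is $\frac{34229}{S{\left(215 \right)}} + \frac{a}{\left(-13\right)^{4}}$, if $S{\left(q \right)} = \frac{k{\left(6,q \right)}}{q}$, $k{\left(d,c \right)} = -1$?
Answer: $- \frac{210187147723}{28561} \approx -7.3592 \cdot 10^{6}$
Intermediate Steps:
$a = -36888$ ($a = -4 - 36884 = -36888$)
$S{\left(q \right)} = - \frac{1}{q}$
$\frac{34229}{S{\left(215 \right)}} + \frac{a}{\left(-13\right)^{4}} = \frac{34229}{\left(-1\right) \frac{1}{215}} - \frac{36888}{\left(-13\right)^{4}} = \frac{34229}{\left(-1\right) \frac{1}{215}} - \frac{36888}{28561} = \frac{34229}{- \frac{1}{215}} - \frac{36888}{28561} = 34229 \left(-215\right) - \frac{36888}{28561} = -7359235 - \frac{36888}{28561} = - \frac{210187147723}{28561}$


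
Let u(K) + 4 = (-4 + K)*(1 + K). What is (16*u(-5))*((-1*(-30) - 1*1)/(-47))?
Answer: -14848/47 ≈ -315.92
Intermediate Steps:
u(K) = -4 + (1 + K)*(-4 + K) (u(K) = -4 + (-4 + K)*(1 + K) = -4 + (1 + K)*(-4 + K))
(16*u(-5))*((-1*(-30) - 1*1)/(-47)) = (16*(-8 + (-5)² - 3*(-5)))*((-1*(-30) - 1*1)/(-47)) = (16*(-8 + 25 + 15))*((30 - 1)*(-1/47)) = (16*32)*(29*(-1/47)) = 512*(-29/47) = -14848/47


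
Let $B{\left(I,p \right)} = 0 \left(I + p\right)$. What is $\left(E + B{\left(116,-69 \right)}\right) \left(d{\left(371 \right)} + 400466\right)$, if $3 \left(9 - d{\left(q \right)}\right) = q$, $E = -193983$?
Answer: $-77661352694$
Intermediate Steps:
$B{\left(I,p \right)} = 0$
$d{\left(q \right)} = 9 - \frac{q}{3}$
$\left(E + B{\left(116,-69 \right)}\right) \left(d{\left(371 \right)} + 400466\right) = \left(-193983 + 0\right) \left(\left(9 - \frac{371}{3}\right) + 400466\right) = - 193983 \left(\left(9 - \frac{371}{3}\right) + 400466\right) = - 193983 \left(- \frac{344}{3} + 400466\right) = \left(-193983\right) \frac{1201054}{3} = -77661352694$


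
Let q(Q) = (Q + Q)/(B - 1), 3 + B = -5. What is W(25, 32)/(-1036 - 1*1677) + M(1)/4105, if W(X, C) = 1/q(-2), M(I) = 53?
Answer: 538211/44547460 ≈ 0.012082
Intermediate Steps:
B = -8 (B = -3 - 5 = -8)
q(Q) = -2*Q/9 (q(Q) = (Q + Q)/(-8 - 1) = (2*Q)/(-9) = (2*Q)*(-1/9) = -2*Q/9)
W(X, C) = 9/4 (W(X, C) = 1/(-2/9*(-2)) = 1/(4/9) = 9/4)
W(25, 32)/(-1036 - 1*1677) + M(1)/4105 = 9/(4*(-1036 - 1*1677)) + 53/4105 = 9/(4*(-1036 - 1677)) + 53*(1/4105) = (9/4)/(-2713) + 53/4105 = (9/4)*(-1/2713) + 53/4105 = -9/10852 + 53/4105 = 538211/44547460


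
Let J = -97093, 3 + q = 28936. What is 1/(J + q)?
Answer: -1/68160 ≈ -1.4671e-5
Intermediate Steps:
q = 28933 (q = -3 + 28936 = 28933)
1/(J + q) = 1/(-97093 + 28933) = 1/(-68160) = -1/68160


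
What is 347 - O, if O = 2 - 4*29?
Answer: 461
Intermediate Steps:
O = -114 (O = 2 - 116 = -114)
347 - O = 347 - 1*(-114) = 347 + 114 = 461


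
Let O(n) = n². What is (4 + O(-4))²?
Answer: 400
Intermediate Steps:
(4 + O(-4))² = (4 + (-4)²)² = (4 + 16)² = 20² = 400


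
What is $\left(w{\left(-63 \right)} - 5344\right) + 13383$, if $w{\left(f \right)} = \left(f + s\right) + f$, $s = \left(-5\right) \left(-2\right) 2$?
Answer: $7933$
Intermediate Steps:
$s = 20$ ($s = 10 \cdot 2 = 20$)
$w{\left(f \right)} = 20 + 2 f$ ($w{\left(f \right)} = \left(f + 20\right) + f = \left(20 + f\right) + f = 20 + 2 f$)
$\left(w{\left(-63 \right)} - 5344\right) + 13383 = \left(\left(20 + 2 \left(-63\right)\right) - 5344\right) + 13383 = \left(\left(20 - 126\right) - 5344\right) + 13383 = \left(-106 - 5344\right) + 13383 = -5450 + 13383 = 7933$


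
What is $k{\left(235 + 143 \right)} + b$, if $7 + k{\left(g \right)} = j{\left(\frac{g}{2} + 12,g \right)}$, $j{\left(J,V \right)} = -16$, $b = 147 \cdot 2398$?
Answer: $352483$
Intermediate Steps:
$b = 352506$
$k{\left(g \right)} = -23$ ($k{\left(g \right)} = -7 - 16 = -23$)
$k{\left(235 + 143 \right)} + b = -23 + 352506 = 352483$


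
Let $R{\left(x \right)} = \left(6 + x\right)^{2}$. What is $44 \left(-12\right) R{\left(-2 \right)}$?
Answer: $-8448$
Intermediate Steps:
$44 \left(-12\right) R{\left(-2 \right)} = 44 \left(-12\right) \left(6 - 2\right)^{2} = - 528 \cdot 4^{2} = \left(-528\right) 16 = -8448$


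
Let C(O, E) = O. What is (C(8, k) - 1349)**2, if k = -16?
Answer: 1798281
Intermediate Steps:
(C(8, k) - 1349)**2 = (8 - 1349)**2 = (-1341)**2 = 1798281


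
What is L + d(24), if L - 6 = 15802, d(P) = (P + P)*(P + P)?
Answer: 18112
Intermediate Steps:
d(P) = 4*P² (d(P) = (2*P)*(2*P) = 4*P²)
L = 15808 (L = 6 + 15802 = 15808)
L + d(24) = 15808 + 4*24² = 15808 + 4*576 = 15808 + 2304 = 18112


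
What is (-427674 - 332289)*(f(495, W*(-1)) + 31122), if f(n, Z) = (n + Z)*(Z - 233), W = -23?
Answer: 59017206654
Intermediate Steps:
f(n, Z) = (-233 + Z)*(Z + n) (f(n, Z) = (Z + n)*(-233 + Z) = (-233 + Z)*(Z + n))
(-427674 - 332289)*(f(495, W*(-1)) + 31122) = (-427674 - 332289)*(((-23*(-1))² - (-5359)*(-1) - 233*495 - 23*(-1)*495) + 31122) = -759963*((23² - 233*23 - 115335 + 23*495) + 31122) = -759963*((529 - 5359 - 115335 + 11385) + 31122) = -759963*(-108780 + 31122) = -759963*(-77658) = 59017206654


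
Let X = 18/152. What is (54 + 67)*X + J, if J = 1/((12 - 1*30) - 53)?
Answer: 77243/5396 ≈ 14.315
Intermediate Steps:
X = 9/76 (X = 18*(1/152) = 9/76 ≈ 0.11842)
J = -1/71 (J = 1/((12 - 30) - 53) = 1/(-18 - 53) = 1/(-71) = -1/71 ≈ -0.014085)
(54 + 67)*X + J = (54 + 67)*(9/76) - 1/71 = 121*(9/76) - 1/71 = 1089/76 - 1/71 = 77243/5396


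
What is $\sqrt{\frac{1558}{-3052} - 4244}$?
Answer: $\frac{i \sqrt{9884089698}}{1526} \approx 65.15 i$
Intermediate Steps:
$\sqrt{\frac{1558}{-3052} - 4244} = \sqrt{1558 \left(- \frac{1}{3052}\right) - 4244} = \sqrt{- \frac{779}{1526} - 4244} = \sqrt{- \frac{6477123}{1526}} = \frac{i \sqrt{9884089698}}{1526}$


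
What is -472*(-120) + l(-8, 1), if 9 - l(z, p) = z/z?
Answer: 56648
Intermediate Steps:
l(z, p) = 8 (l(z, p) = 9 - z/z = 9 - 1*1 = 9 - 1 = 8)
-472*(-120) + l(-8, 1) = -472*(-120) + 8 = 56640 + 8 = 56648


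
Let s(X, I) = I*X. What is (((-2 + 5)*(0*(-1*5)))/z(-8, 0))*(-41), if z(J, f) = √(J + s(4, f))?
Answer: 0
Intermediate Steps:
z(J, f) = √(J + 4*f) (z(J, f) = √(J + f*4) = √(J + 4*f))
(((-2 + 5)*(0*(-1*5)))/z(-8, 0))*(-41) = (((-2 + 5)*(0*(-1*5)))/(√(-8 + 4*0)))*(-41) = ((3*(0*(-5)))/(√(-8 + 0)))*(-41) = ((3*0)/(√(-8)))*(-41) = (0/((2*I*√2)))*(-41) = (0*(-I*√2/4))*(-41) = 0*(-41) = 0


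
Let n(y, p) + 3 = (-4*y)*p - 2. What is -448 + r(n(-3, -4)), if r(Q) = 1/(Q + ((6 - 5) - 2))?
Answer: -24193/54 ≈ -448.02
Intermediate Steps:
n(y, p) = -5 - 4*p*y (n(y, p) = -3 + ((-4*y)*p - 2) = -3 + (-4*p*y - 2) = -3 + (-2 - 4*p*y) = -5 - 4*p*y)
r(Q) = 1/(-1 + Q) (r(Q) = 1/(Q + (1 - 2)) = 1/(Q - 1) = 1/(-1 + Q))
-448 + r(n(-3, -4)) = -448 + 1/(-1 + (-5 - 4*(-4)*(-3))) = -448 + 1/(-1 + (-5 - 48)) = -448 + 1/(-1 - 53) = -448 + 1/(-54) = -448 - 1/54 = -24193/54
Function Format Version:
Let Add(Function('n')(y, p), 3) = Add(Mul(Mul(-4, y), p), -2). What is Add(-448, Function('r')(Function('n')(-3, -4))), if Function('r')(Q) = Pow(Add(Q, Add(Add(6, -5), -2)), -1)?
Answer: Rational(-24193, 54) ≈ -448.02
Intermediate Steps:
Function('n')(y, p) = Add(-5, Mul(-4, p, y)) (Function('n')(y, p) = Add(-3, Add(Mul(Mul(-4, y), p), -2)) = Add(-3, Add(Mul(-4, p, y), -2)) = Add(-3, Add(-2, Mul(-4, p, y))) = Add(-5, Mul(-4, p, y)))
Function('r')(Q) = Pow(Add(-1, Q), -1) (Function('r')(Q) = Pow(Add(Q, Add(1, -2)), -1) = Pow(Add(Q, -1), -1) = Pow(Add(-1, Q), -1))
Add(-448, Function('r')(Function('n')(-3, -4))) = Add(-448, Pow(Add(-1, Add(-5, Mul(-4, -4, -3))), -1)) = Add(-448, Pow(Add(-1, Add(-5, -48)), -1)) = Add(-448, Pow(Add(-1, -53), -1)) = Add(-448, Pow(-54, -1)) = Add(-448, Rational(-1, 54)) = Rational(-24193, 54)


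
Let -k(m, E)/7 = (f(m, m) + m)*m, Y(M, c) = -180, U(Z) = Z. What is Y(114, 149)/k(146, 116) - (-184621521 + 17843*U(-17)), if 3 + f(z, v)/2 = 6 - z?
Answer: 1322952391199/7154 ≈ 1.8492e+8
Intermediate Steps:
f(z, v) = 6 - 2*z (f(z, v) = -6 + 2*(6 - z) = -6 + (12 - 2*z) = 6 - 2*z)
k(m, E) = -7*m*(6 - m) (k(m, E) = -7*((6 - 2*m) + m)*m = -7*(6 - m)*m = -7*m*(6 - m))
Y(114, 149)/k(146, 116) - (-184621521 + 17843*U(-17)) = -180*1/(1022*(-6 + 146)) - 17843/(1/(-10347 - 17)) = -180/(7*146*140) - 17843/(1/(-10364)) = -180/143080 - 17843/(-1/10364) = -180*1/143080 - 17843*(-10364) = -9/7154 + 184924852 = 1322952391199/7154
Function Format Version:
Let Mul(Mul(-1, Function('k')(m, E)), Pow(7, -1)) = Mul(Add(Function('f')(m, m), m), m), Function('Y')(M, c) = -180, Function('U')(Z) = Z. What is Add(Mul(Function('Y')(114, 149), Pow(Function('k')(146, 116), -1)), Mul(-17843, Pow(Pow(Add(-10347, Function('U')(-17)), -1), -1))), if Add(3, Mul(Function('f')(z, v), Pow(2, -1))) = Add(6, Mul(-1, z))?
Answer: Rational(1322952391199, 7154) ≈ 1.8492e+8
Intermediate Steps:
Function('f')(z, v) = Add(6, Mul(-2, z)) (Function('f')(z, v) = Add(-6, Mul(2, Add(6, Mul(-1, z)))) = Add(-6, Add(12, Mul(-2, z))) = Add(6, Mul(-2, z)))
Function('k')(m, E) = Mul(-7, m, Add(6, Mul(-1, m))) (Function('k')(m, E) = Mul(-7, Mul(Add(Add(6, Mul(-2, m)), m), m)) = Mul(-7, Mul(Add(6, Mul(-1, m)), m)) = Mul(-7, Mul(m, Add(6, Mul(-1, m)))) = Mul(-7, m, Add(6, Mul(-1, m))))
Add(Mul(Function('Y')(114, 149), Pow(Function('k')(146, 116), -1)), Mul(-17843, Pow(Pow(Add(-10347, Function('U')(-17)), -1), -1))) = Add(Mul(-180, Pow(Mul(7, 146, Add(-6, 146)), -1)), Mul(-17843, Pow(Pow(Add(-10347, -17), -1), -1))) = Add(Mul(-180, Pow(Mul(7, 146, 140), -1)), Mul(-17843, Pow(Pow(-10364, -1), -1))) = Add(Mul(-180, Pow(143080, -1)), Mul(-17843, Pow(Rational(-1, 10364), -1))) = Add(Mul(-180, Rational(1, 143080)), Mul(-17843, -10364)) = Add(Rational(-9, 7154), 184924852) = Rational(1322952391199, 7154)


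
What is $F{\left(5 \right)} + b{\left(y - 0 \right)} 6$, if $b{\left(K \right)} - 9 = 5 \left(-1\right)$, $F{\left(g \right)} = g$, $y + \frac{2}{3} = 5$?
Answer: $29$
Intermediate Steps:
$y = \frac{13}{3}$ ($y = - \frac{2}{3} + 5 = \frac{13}{3} \approx 4.3333$)
$b{\left(K \right)} = 4$ ($b{\left(K \right)} = 9 + 5 \left(-1\right) = 9 - 5 = 4$)
$F{\left(5 \right)} + b{\left(y - 0 \right)} 6 = 5 + 4 \cdot 6 = 5 + 24 = 29$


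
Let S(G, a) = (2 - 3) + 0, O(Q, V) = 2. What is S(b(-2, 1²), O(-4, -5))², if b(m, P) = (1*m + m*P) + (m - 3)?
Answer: 1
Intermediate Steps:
b(m, P) = -3 + 2*m + P*m (b(m, P) = (m + P*m) + (-3 + m) = -3 + 2*m + P*m)
S(G, a) = -1 (S(G, a) = -1 + 0 = -1)
S(b(-2, 1²), O(-4, -5))² = (-1)² = 1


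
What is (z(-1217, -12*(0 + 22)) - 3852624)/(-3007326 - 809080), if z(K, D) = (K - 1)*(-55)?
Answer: 1892817/1908203 ≈ 0.99194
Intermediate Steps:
z(K, D) = 55 - 55*K (z(K, D) = (-1 + K)*(-55) = 55 - 55*K)
(z(-1217, -12*(0 + 22)) - 3852624)/(-3007326 - 809080) = ((55 - 55*(-1217)) - 3852624)/(-3007326 - 809080) = ((55 + 66935) - 3852624)/(-3816406) = (66990 - 3852624)*(-1/3816406) = -3785634*(-1/3816406) = 1892817/1908203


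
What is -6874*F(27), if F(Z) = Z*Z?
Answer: -5011146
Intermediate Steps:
F(Z) = Z**2
-6874*F(27) = -6874*27**2 = -6874*729 = -5011146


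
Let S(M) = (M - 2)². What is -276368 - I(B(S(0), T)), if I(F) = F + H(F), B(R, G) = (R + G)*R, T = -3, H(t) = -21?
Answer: -276351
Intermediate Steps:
S(M) = (-2 + M)²
B(R, G) = R*(G + R) (B(R, G) = (G + R)*R = R*(G + R))
I(F) = -21 + F (I(F) = F - 21 = -21 + F)
-276368 - I(B(S(0), T)) = -276368 - (-21 + (-2 + 0)²*(-3 + (-2 + 0)²)) = -276368 - (-21 + (-2)²*(-3 + (-2)²)) = -276368 - (-21 + 4*(-3 + 4)) = -276368 - (-21 + 4*1) = -276368 - (-21 + 4) = -276368 - 1*(-17) = -276368 + 17 = -276351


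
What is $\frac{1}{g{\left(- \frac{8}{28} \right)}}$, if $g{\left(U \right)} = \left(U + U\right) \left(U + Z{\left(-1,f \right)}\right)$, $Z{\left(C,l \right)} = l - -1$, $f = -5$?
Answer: $\frac{49}{120} \approx 0.40833$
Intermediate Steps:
$Z{\left(C,l \right)} = 1 + l$ ($Z{\left(C,l \right)} = l + 1 = 1 + l$)
$g{\left(U \right)} = 2 U \left(-4 + U\right)$ ($g{\left(U \right)} = \left(U + U\right) \left(U + \left(1 - 5\right)\right) = 2 U \left(U - 4\right) = 2 U \left(-4 + U\right)$)
$\frac{1}{g{\left(- \frac{8}{28} \right)}} = \frac{1}{2 \left(- \frac{8}{28}\right) \left(-4 - \frac{8}{28}\right)} = \frac{1}{2 \left(\left(-8\right) \frac{1}{28}\right) \left(-4 - \frac{2}{7}\right)} = \frac{1}{2 \left(- \frac{2}{7}\right) \left(-4 - \frac{2}{7}\right)} = \frac{1}{2 \left(- \frac{2}{7}\right) \left(- \frac{30}{7}\right)} = \frac{1}{\frac{120}{49}} = \frac{49}{120}$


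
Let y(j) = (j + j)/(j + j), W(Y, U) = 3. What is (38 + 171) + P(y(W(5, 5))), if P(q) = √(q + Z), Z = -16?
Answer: 209 + I*√15 ≈ 209.0 + 3.873*I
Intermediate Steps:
y(j) = 1 (y(j) = (2*j)/((2*j)) = (2*j)*(1/(2*j)) = 1)
P(q) = √(-16 + q) (P(q) = √(q - 16) = √(-16 + q))
(38 + 171) + P(y(W(5, 5))) = (38 + 171) + √(-16 + 1) = 209 + √(-15) = 209 + I*√15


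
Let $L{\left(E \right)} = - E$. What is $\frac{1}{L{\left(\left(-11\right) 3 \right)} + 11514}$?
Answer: $\frac{1}{11547} \approx 8.6603 \cdot 10^{-5}$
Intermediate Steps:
$\frac{1}{L{\left(\left(-11\right) 3 \right)} + 11514} = \frac{1}{- \left(-11\right) 3 + 11514} = \frac{1}{\left(-1\right) \left(-33\right) + 11514} = \frac{1}{33 + 11514} = \frac{1}{11547}$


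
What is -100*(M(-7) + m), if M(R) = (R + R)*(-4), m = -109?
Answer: 5300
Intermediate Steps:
M(R) = -8*R (M(R) = (2*R)*(-4) = -8*R)
-100*(M(-7) + m) = -100*(-8*(-7) - 109) = -100*(56 - 109) = -100*(-53) = 5300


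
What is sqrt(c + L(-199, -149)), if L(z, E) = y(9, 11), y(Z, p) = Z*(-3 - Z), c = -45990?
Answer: 3*I*sqrt(5122) ≈ 214.7*I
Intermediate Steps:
L(z, E) = -108 (L(z, E) = -1*9*(3 + 9) = -1*9*12 = -108)
sqrt(c + L(-199, -149)) = sqrt(-45990 - 108) = sqrt(-46098) = 3*I*sqrt(5122)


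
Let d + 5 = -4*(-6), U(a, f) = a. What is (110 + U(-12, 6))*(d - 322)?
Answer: -29694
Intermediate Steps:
d = 19 (d = -5 - 4*(-6) = -5 + 24 = 19)
(110 + U(-12, 6))*(d - 322) = (110 - 12)*(19 - 322) = 98*(-303) = -29694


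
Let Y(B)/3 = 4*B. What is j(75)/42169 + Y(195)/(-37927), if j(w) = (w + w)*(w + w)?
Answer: 754682040/1599343663 ≈ 0.47187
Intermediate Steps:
Y(B) = 12*B (Y(B) = 3*(4*B) = 12*B)
j(w) = 4*w² (j(w) = (2*w)*(2*w) = 4*w²)
j(75)/42169 + Y(195)/(-37927) = (4*75²)/42169 + (12*195)/(-37927) = (4*5625)*(1/42169) + 2340*(-1/37927) = 22500*(1/42169) - 2340/37927 = 22500/42169 - 2340/37927 = 754682040/1599343663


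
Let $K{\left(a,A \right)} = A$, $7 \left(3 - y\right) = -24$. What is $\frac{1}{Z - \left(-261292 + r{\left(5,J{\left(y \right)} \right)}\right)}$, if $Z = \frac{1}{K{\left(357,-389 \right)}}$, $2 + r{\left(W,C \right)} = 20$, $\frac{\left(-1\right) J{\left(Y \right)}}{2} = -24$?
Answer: $\frac{389}{101635585} \approx 3.8274 \cdot 10^{-6}$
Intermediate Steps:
$y = \frac{45}{7}$ ($y = 3 - - \frac{24}{7} = 3 + \frac{24}{7} = \frac{45}{7} \approx 6.4286$)
$J{\left(Y \right)} = 48$ ($J{\left(Y \right)} = \left(-2\right) \left(-24\right) = 48$)
$r{\left(W,C \right)} = 18$ ($r{\left(W,C \right)} = -2 + 20 = 18$)
$Z = - \frac{1}{389}$ ($Z = \frac{1}{-389} = - \frac{1}{389} \approx -0.0025707$)
$\frac{1}{Z - \left(-261292 + r{\left(5,J{\left(y \right)} \right)}\right)} = \frac{1}{- \frac{1}{389} + \left(261292 - 18\right)} = \frac{1}{- \frac{1}{389} + 261274} = \frac{1}{\frac{101635585}{389}} = \frac{389}{101635585}$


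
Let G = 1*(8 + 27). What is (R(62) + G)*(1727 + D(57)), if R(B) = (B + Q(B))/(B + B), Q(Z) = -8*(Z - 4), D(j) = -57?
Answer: 1644115/31 ≈ 53036.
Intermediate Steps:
Q(Z) = 32 - 8*Z (Q(Z) = -8*(-4 + Z) = 32 - 8*Z)
R(B) = (32 - 7*B)/(2*B) (R(B) = (B + (32 - 8*B))/(B + B) = (32 - 7*B)/((2*B)) = (32 - 7*B)*(1/(2*B)) = (32 - 7*B)/(2*B))
G = 35 (G = 1*35 = 35)
(R(62) + G)*(1727 + D(57)) = ((-7/2 + 16/62) + 35)*(1727 - 57) = ((-7/2 + 16*(1/62)) + 35)*1670 = ((-7/2 + 8/31) + 35)*1670 = (-201/62 + 35)*1670 = (1969/62)*1670 = 1644115/31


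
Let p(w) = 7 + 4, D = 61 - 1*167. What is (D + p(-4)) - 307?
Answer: -402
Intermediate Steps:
D = -106 (D = 61 - 167 = -106)
p(w) = 11
(D + p(-4)) - 307 = (-106 + 11) - 307 = -95 - 307 = -402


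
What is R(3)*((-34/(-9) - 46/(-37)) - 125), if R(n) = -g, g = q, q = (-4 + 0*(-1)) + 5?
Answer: 39953/333 ≈ 119.98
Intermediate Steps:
q = 1 (q = (-4 + 0) + 5 = -4 + 5 = 1)
g = 1
R(n) = -1 (R(n) = -1*1 = -1)
R(3)*((-34/(-9) - 46/(-37)) - 125) = -((-34/(-9) - 46/(-37)) - 125) = -((-34*(-1/9) - 46*(-1/37)) - 125) = -((34/9 + 46/37) - 125) = -(1672/333 - 125) = -1*(-39953/333) = 39953/333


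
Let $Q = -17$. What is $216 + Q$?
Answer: $199$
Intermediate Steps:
$216 + Q = 216 - 17 = 199$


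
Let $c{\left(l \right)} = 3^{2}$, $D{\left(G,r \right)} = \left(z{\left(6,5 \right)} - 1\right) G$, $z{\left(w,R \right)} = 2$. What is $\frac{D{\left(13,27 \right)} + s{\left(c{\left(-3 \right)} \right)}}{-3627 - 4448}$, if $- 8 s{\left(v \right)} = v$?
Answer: $- \frac{1}{680} \approx -0.0014706$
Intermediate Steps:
$D{\left(G,r \right)} = G$ ($D{\left(G,r \right)} = \left(2 - 1\right) G = 1 G = G$)
$c{\left(l \right)} = 9$
$s{\left(v \right)} = - \frac{v}{8}$
$\frac{D{\left(13,27 \right)} + s{\left(c{\left(-3 \right)} \right)}}{-3627 - 4448} = \frac{13 - \frac{9}{8}}{-3627 - 4448} = \frac{13 - \frac{9}{8}}{-8075} = \frac{95}{8} \left(- \frac{1}{8075}\right) = - \frac{1}{680}$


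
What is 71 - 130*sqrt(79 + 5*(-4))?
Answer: 71 - 130*sqrt(59) ≈ -927.55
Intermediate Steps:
71 - 130*sqrt(79 + 5*(-4)) = 71 - 130*sqrt(79 - 20) = 71 - 130*sqrt(59)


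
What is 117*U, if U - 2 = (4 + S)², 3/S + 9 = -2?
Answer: 224991/121 ≈ 1859.4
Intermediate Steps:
S = -3/11 (S = 3/(-9 - 2) = 3/(-11) = 3*(-1/11) = -3/11 ≈ -0.27273)
U = 1923/121 (U = 2 + (4 - 3/11)² = 2 + (41/11)² = 2 + 1681/121 = 1923/121 ≈ 15.893)
117*U = 117*(1923/121) = 224991/121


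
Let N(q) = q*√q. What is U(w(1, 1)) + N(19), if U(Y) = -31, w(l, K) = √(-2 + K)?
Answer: -31 + 19*√19 ≈ 51.819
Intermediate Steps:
N(q) = q^(3/2)
U(w(1, 1)) + N(19) = -31 + 19^(3/2) = -31 + 19*√19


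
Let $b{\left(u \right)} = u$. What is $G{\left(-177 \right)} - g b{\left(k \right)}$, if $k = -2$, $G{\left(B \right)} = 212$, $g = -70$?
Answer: $72$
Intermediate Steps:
$G{\left(-177 \right)} - g b{\left(k \right)} = 212 - \left(-70\right) \left(-2\right) = 212 - 140 = 72$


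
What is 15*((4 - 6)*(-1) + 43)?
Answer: 675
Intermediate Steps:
15*((4 - 6)*(-1) + 43) = 15*(-2*(-1) + 43) = 15*(2 + 43) = 15*45 = 675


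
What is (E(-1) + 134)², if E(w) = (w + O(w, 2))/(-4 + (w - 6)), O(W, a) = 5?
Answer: 2160900/121 ≈ 17859.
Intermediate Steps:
E(w) = (5 + w)/(-10 + w) (E(w) = (w + 5)/(-4 + (w - 6)) = (5 + w)/(-4 + (-6 + w)) = (5 + w)/(-10 + w))
(E(-1) + 134)² = ((5 - 1)/(-10 - 1) + 134)² = (4/(-11) + 134)² = (-1/11*4 + 134)² = (-4/11 + 134)² = (1470/11)² = 2160900/121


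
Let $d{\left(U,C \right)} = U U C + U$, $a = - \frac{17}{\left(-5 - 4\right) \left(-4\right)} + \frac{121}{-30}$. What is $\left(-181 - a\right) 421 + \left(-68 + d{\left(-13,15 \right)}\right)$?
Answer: $- \frac{12933029}{180} \approx -71850.0$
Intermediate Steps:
$a = - \frac{811}{180}$ ($a = - \frac{17}{\left(-9\right) \left(-4\right)} + 121 \left(- \frac{1}{30}\right) = - \frac{17}{36} - \frac{121}{30} = - \frac{811}{180} \approx -4.5056$)
$d{\left(U,C \right)} = U + C U^{2}$ ($d{\left(U,C \right)} = U^{2} C + U = C U^{2} + U = U + C U^{2}$)
$\left(-181 - a\right) 421 + \left(-68 + d{\left(-13,15 \right)}\right) = \left(-181 - - \frac{811}{180}\right) 421 - \left(68 + 13 \left(1 + 15 \left(-13\right)\right)\right) = \left(-181 + \frac{811}{180}\right) 421 - \left(68 + 13 \left(1 - 195\right)\right) = \left(- \frac{31769}{180}\right) 421 - -2454 = - \frac{13374749}{180} + \left(-68 + 2522\right) = - \frac{13374749}{180} + 2454 = - \frac{12933029}{180}$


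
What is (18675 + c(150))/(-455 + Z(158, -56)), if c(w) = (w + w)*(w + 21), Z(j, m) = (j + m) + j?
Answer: -4665/13 ≈ -358.85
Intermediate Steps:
Z(j, m) = m + 2*j
c(w) = 2*w*(21 + w) (c(w) = (2*w)*(21 + w) = 2*w*(21 + w))
(18675 + c(150))/(-455 + Z(158, -56)) = (18675 + 2*150*(21 + 150))/(-455 + (-56 + 2*158)) = (18675 + 2*150*171)/(-455 + (-56 + 316)) = (18675 + 51300)/(-455 + 260) = 69975/(-195) = 69975*(-1/195) = -4665/13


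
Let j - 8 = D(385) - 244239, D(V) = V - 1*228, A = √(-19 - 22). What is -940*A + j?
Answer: -244074 - 940*I*√41 ≈ -2.4407e+5 - 6018.9*I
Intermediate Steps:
A = I*√41 (A = √(-41) = I*√41 ≈ 6.4031*I)
D(V) = -228 + V (D(V) = V - 228 = -228 + V)
j = -244074 (j = 8 + ((-228 + 385) - 244239) = 8 + (157 - 244239) = 8 - 244082 = -244074)
-940*A + j = -940*I*√41 - 244074 = -244074 - 940*I*√41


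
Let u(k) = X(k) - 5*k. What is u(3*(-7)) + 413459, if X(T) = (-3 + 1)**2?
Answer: 413568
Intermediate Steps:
X(T) = 4 (X(T) = (-2)**2 = 4)
u(k) = 4 - 5*k
u(3*(-7)) + 413459 = (4 - 15*(-7)) + 413459 = (4 - 5*(-21)) + 413459 = (4 + 105) + 413459 = 109 + 413459 = 413568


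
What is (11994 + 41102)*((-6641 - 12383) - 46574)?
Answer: -3482991408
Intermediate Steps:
(11994 + 41102)*((-6641 - 12383) - 46574) = 53096*(-19024 - 46574) = 53096*(-65598) = -3482991408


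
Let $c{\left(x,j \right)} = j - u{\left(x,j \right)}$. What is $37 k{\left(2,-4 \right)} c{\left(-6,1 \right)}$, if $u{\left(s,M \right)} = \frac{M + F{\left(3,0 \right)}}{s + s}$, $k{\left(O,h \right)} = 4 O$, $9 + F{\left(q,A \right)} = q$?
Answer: $\frac{518}{3} \approx 172.67$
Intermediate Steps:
$F{\left(q,A \right)} = -9 + q$
$u{\left(s,M \right)} = \frac{-6 + M}{2 s}$ ($u{\left(s,M \right)} = \frac{M + \left(-9 + 3\right)}{s + s} = \frac{M - 6}{2 s} = \left(-6 + M\right) \frac{1}{2 s} = \frac{-6 + M}{2 s}$)
$c{\left(x,j \right)} = j - \frac{-6 + j}{2 x}$
$37 k{\left(2,-4 \right)} c{\left(-6,1 \right)} = 37 \cdot 4 \cdot 2 \frac{3 - \frac{1}{2} + 1 \left(-6\right)}{-6} = 37 \cdot 8 \left(- \frac{3 - \frac{1}{2} - 6}{6}\right) = 296 \left(\left(- \frac{1}{6}\right) \left(- \frac{7}{2}\right)\right) = 296 \cdot \frac{7}{12} = \frac{518}{3}$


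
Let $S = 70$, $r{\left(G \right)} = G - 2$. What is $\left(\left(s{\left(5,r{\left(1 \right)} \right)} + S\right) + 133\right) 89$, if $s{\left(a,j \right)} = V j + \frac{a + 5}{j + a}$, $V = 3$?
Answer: $\frac{36045}{2} \approx 18023.0$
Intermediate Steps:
$r{\left(G \right)} = -2 + G$
$s{\left(a,j \right)} = 3 j + \frac{5 + a}{a + j}$ ($s{\left(a,j \right)} = 3 j + \frac{a + 5}{j + a} = 3 j + \frac{5 + a}{a + j}$)
$\left(\left(s{\left(5,r{\left(1 \right)} \right)} + S\right) + 133\right) 89 = \left(\left(\frac{5 + 5 + 3 \left(-2 + 1\right)^{2} + 3 \cdot 5 \left(-2 + 1\right)}{5 + \left(-2 + 1\right)} + 70\right) + 133\right) 89 = \left(\left(\frac{5 + 5 + 3 \left(-1\right)^{2} + 3 \cdot 5 \left(-1\right)}{5 - 1} + 70\right) + 133\right) 89 = \left(\left(\frac{5 + 5 + 3 \cdot 1 - 15}{4} + 70\right) + 133\right) 89 = \left(\left(\frac{5 + 5 + 3 - 15}{4} + 70\right) + 133\right) 89 = \left(\left(\frac{1}{4} \left(-2\right) + 70\right) + 133\right) 89 = \left(\left(- \frac{1}{2} + 70\right) + 133\right) 89 = \left(\frac{139}{2} + 133\right) 89 = \frac{405}{2} \cdot 89 = \frac{36045}{2}$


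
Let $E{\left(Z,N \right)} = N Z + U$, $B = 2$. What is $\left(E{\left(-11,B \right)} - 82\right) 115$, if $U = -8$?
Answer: $-12880$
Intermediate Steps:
$E{\left(Z,N \right)} = -8 + N Z$ ($E{\left(Z,N \right)} = N Z - 8 = -8 + N Z$)
$\left(E{\left(-11,B \right)} - 82\right) 115 = \left(\left(-8 + 2 \left(-11\right)\right) - 82\right) 115 = \left(\left(-8 - 22\right) - 82\right) 115 = \left(-30 - 82\right) 115 = \left(-112\right) 115 = -12880$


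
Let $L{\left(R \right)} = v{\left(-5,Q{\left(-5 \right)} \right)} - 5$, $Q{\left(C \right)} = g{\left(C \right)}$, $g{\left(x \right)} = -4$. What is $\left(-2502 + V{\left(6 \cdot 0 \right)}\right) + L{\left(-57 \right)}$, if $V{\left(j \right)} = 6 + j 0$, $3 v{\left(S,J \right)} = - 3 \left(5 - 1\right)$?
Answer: $-2505$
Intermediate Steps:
$Q{\left(C \right)} = -4$
$v{\left(S,J \right)} = -4$ ($v{\left(S,J \right)} = \frac{\left(-3\right) \left(5 - 1\right)}{3} = \frac{\left(-3\right) 4}{3} = \frac{1}{3} \left(-12\right) = -4$)
$V{\left(j \right)} = 6$ ($V{\left(j \right)} = 6 + 0 = 6$)
$L{\left(R \right)} = -9$ ($L{\left(R \right)} = -4 - 5 = -9$)
$\left(-2502 + V{\left(6 \cdot 0 \right)}\right) + L{\left(-57 \right)} = \left(-2502 + 6\right) - 9 = -2496 - 9 = -2505$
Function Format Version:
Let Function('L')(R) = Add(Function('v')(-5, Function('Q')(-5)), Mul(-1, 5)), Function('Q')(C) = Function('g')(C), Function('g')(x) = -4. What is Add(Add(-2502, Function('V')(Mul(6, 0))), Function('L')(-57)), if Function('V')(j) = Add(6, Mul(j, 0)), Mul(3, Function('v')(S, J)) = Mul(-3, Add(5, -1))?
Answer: -2505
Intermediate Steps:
Function('Q')(C) = -4
Function('v')(S, J) = -4 (Function('v')(S, J) = Mul(Rational(1, 3), Mul(-3, Add(5, -1))) = Mul(Rational(1, 3), Mul(-3, 4)) = Mul(Rational(1, 3), -12) = -4)
Function('V')(j) = 6 (Function('V')(j) = Add(6, 0) = 6)
Function('L')(R) = -9 (Function('L')(R) = Add(-4, Mul(-1, 5)) = Add(-4, -5) = -9)
Add(Add(-2502, Function('V')(Mul(6, 0))), Function('L')(-57)) = Add(Add(-2502, 6), -9) = Add(-2496, -9) = -2505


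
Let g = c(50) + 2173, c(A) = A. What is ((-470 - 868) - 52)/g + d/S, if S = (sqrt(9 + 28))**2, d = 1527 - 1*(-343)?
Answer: 4105580/82251 ≈ 49.915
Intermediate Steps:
g = 2223 (g = 50 + 2173 = 2223)
d = 1870 (d = 1527 + 343 = 1870)
S = 37 (S = (sqrt(37))**2 = 37)
((-470 - 868) - 52)/g + d/S = ((-470 - 868) - 52)/2223 + 1870/37 = (-1338 - 52)*(1/2223) + 1870*(1/37) = -1390*1/2223 + 1870/37 = -1390/2223 + 1870/37 = 4105580/82251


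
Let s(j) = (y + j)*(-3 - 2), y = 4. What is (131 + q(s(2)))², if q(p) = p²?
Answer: 1062961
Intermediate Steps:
s(j) = -20 - 5*j (s(j) = (4 + j)*(-3 - 2) = (4 + j)*(-5) = -20 - 5*j)
(131 + q(s(2)))² = (131 + (-20 - 5*2)²)² = (131 + (-20 - 10)²)² = (131 + (-30)²)² = (131 + 900)² = 1031² = 1062961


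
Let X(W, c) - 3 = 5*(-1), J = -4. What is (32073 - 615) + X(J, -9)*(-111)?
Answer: 31680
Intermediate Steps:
X(W, c) = -2 (X(W, c) = 3 + 5*(-1) = 3 - 5 = -2)
(32073 - 615) + X(J, -9)*(-111) = (32073 - 615) - 2*(-111) = 31458 + 222 = 31680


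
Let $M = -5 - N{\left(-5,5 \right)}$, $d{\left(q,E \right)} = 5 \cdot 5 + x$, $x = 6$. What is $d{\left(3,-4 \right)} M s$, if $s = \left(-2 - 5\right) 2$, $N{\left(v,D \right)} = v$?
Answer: $0$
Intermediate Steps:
$s = -14$ ($s = \left(-7\right) 2 = -14$)
$d{\left(q,E \right)} = 31$ ($d{\left(q,E \right)} = 5 \cdot 5 + 6 = 25 + 6 = 31$)
$M = 0$ ($M = -5 - -5 = -5 + 5 = 0$)
$d{\left(3,-4 \right)} M s = 31 \cdot 0 \left(-14\right) = 0 \left(-14\right) = 0$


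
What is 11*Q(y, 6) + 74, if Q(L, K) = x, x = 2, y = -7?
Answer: 96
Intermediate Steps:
Q(L, K) = 2
11*Q(y, 6) + 74 = 11*2 + 74 = 22 + 74 = 96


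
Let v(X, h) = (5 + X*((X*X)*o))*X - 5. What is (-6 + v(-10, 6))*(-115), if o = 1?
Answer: -1142985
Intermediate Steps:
v(X, h) = -5 + X*(5 + X³) (v(X, h) = (5 + X*((X*X)*1))*X - 5 = (5 + X*(X²*1))*X - 5 = (5 + X*X²)*X - 5 = (5 + X³)*X - 5 = X*(5 + X³) - 5 = -5 + X*(5 + X³))
(-6 + v(-10, 6))*(-115) = (-6 + (-5 + (-10)⁴ + 5*(-10)))*(-115) = (-6 + (-5 + 10000 - 50))*(-115) = (-6 + 9945)*(-115) = 9939*(-115) = -1142985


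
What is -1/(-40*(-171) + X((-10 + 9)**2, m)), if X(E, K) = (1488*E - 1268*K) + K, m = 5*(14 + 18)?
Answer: 1/194392 ≈ 5.1442e-6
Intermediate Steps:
m = 160 (m = 5*32 = 160)
X(E, K) = -1267*K + 1488*E (X(E, K) = (-1268*K + 1488*E) + K = -1267*K + 1488*E)
-1/(-40*(-171) + X((-10 + 9)**2, m)) = -1/(-40*(-171) + (-1267*160 + 1488*(-10 + 9)**2)) = -1/(6840 + (-202720 + 1488*(-1)**2)) = -1/(6840 + (-202720 + 1488*1)) = -1/(6840 + (-202720 + 1488)) = -1/(6840 - 201232) = -1/(-194392) = -1*(-1/194392) = 1/194392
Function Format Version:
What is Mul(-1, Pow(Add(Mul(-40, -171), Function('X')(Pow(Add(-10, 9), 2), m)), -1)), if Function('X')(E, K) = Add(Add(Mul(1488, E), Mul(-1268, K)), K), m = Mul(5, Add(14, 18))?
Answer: Rational(1, 194392) ≈ 5.1442e-6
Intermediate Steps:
m = 160 (m = Mul(5, 32) = 160)
Function('X')(E, K) = Add(Mul(-1267, K), Mul(1488, E)) (Function('X')(E, K) = Add(Add(Mul(-1268, K), Mul(1488, E)), K) = Add(Mul(-1267, K), Mul(1488, E)))
Mul(-1, Pow(Add(Mul(-40, -171), Function('X')(Pow(Add(-10, 9), 2), m)), -1)) = Mul(-1, Pow(Add(Mul(-40, -171), Add(Mul(-1267, 160), Mul(1488, Pow(Add(-10, 9), 2)))), -1)) = Mul(-1, Pow(Add(6840, Add(-202720, Mul(1488, Pow(-1, 2)))), -1)) = Mul(-1, Pow(Add(6840, Add(-202720, Mul(1488, 1))), -1)) = Mul(-1, Pow(Add(6840, Add(-202720, 1488)), -1)) = Mul(-1, Pow(Add(6840, -201232), -1)) = Mul(-1, Pow(-194392, -1)) = Mul(-1, Rational(-1, 194392)) = Rational(1, 194392)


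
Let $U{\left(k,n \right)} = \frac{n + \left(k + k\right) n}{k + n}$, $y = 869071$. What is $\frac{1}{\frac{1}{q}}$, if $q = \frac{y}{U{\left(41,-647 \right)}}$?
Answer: $\frac{526657026}{53701} \approx 9807.2$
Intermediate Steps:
$U{\left(k,n \right)} = \frac{n + 2 k n}{k + n}$
$q = \frac{526657026}{53701}$ ($q = \frac{869071}{\left(-647\right) \frac{1}{41 - 647} \left(1 + 2 \cdot 41\right)} = \frac{869071}{\left(-647\right) \frac{1}{-606} \left(1 + 82\right)} = \frac{869071}{\left(-647\right) \left(- \frac{1}{606}\right) 83} = \frac{869071}{\frac{53701}{606}} = 869071 \cdot \frac{606}{53701} = \frac{526657026}{53701} \approx 9807.2$)
$\frac{1}{\frac{1}{q}} = \frac{1}{\frac{1}{\frac{526657026}{53701}}} = \frac{1}{\frac{53701}{526657026}} = \frac{526657026}{53701}$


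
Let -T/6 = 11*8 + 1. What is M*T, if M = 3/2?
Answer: -801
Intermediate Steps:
M = 3/2 (M = 3*(½) = 3/2 ≈ 1.5000)
T = -534 (T = -6*(11*8 + 1) = -6*(88 + 1) = -6*89 = -534)
M*T = (3/2)*(-534) = -801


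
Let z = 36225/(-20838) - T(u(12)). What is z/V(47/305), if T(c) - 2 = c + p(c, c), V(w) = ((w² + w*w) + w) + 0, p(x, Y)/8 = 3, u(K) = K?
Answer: -1116393025/5663406 ≈ -197.12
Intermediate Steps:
p(x, Y) = 24 (p(x, Y) = 8*3 = 24)
V(w) = w + 2*w² (V(w) = ((w² + w²) + w) + 0 = (2*w² + w) + 0 = (w + 2*w²) + 0 = w + 2*w²)
T(c) = 26 + c (T(c) = 2 + (c + 24) = 2 + (24 + c) = 26 + c)
z = -12001/302 (z = 36225/(-20838) - (26 + 12) = 36225*(-1/20838) - 1*38 = -525/302 - 38 = -12001/302 ≈ -39.738)
z/V(47/305) = -12001*305/(47*(1 + 2*(47/305)))/302 = -12001*305/(47*(1 + 94/305))/302 = -12001/(302*((47/305)*(399/305))) = -12001/(302*18753/93025) = -12001/302*93025/18753 = -1116393025/5663406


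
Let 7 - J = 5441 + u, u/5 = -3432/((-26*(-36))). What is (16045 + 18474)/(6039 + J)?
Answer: 103557/1870 ≈ 55.378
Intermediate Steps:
u = -55/3 (u = 5*(-3432/((-26*(-36)))) = 5*(-3432/936) = 5*(-3432*1/936) = 5*(-11/3) = -55/3 ≈ -18.333)
J = -16247/3 (J = 7 - (5441 - 55/3) = 7 - 1*16268/3 = 7 - 16268/3 = -16247/3 ≈ -5415.7)
(16045 + 18474)/(6039 + J) = (16045 + 18474)/(6039 - 16247/3) = 34519/(1870/3) = 34519*(3/1870) = 103557/1870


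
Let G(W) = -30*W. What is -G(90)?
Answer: 2700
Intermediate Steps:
-G(90) = -(-30)*90 = -1*(-2700) = 2700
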